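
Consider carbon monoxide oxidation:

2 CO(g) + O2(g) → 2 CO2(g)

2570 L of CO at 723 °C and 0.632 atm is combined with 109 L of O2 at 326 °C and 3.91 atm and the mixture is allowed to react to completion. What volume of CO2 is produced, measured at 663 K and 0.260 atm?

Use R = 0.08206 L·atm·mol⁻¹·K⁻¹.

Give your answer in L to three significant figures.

3630 L

n(CO) = PV/RT = (0.632 × 2570) / (0.08206 × 996.15) = 19.87 mol
n(O2) = PV/RT = (3.91 × 109) / (0.08206 × 599.15) = 8.668 mol
For 19.87 mol CO, stoichiometry requires (1/2) × 19.87 = 9.935 mol O2; 8.668 mol is available, so O2 is limiting.
n(CO2) = (2/1) × 8.668 = 17.34 mol
V(CO2) = nRT/P = 17.34 × 0.08206 × 663 / 0.260 = 3628 L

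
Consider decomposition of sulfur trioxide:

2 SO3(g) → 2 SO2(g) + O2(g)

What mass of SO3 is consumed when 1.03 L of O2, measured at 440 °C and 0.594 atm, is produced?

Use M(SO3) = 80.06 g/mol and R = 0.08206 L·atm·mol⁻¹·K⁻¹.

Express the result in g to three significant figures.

n(O2) = PV/RT = (0.594 × 1.03) / (0.08206 × 713.15) = 0.01045 mol
n(SO3) = (2/1) × 0.01045 = 0.02090 mol
m(SO3) = 0.02090 × 80.06 = 1.673 g

1.67 g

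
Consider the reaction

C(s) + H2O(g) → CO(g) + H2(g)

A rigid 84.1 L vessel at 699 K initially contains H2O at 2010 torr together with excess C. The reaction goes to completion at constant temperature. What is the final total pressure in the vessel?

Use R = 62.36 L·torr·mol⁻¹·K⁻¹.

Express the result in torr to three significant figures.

Since T and V are fixed, P_final/P_initial = n_final/n_initial = 2/1.
P_final = (2/1) × 2010 = 4020 torr

4020 torr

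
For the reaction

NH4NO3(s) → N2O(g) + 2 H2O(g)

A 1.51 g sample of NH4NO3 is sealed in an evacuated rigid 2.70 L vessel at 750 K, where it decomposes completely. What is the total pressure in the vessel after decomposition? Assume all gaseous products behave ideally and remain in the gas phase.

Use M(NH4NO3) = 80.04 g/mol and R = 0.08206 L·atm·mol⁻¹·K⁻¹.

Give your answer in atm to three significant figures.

n(NH4NO3) = 1.51 / 80.04 = 0.01887 mol
n(gas produced) = (3/1) × 0.01887 = 0.05661 mol
P = nRT/V = 0.05661 × 0.08206 × 750 / 2.70 = 1.290 atm

1.29 atm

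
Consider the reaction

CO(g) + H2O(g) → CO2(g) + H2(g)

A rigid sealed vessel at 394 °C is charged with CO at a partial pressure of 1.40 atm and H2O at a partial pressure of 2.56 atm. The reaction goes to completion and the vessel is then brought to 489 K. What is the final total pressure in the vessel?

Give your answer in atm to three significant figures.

2.90 atm

At constant V, partial pressures at 394 °C are proportional to moles, so apply stoichiometry directly to pressures.
P(H2O) required for 1.40 atm of CO = (1/1) × 1.40 = 1.400 atm; available 2.56 atm, so CO is limiting.
P(H2O) remaining = 2.56 − (1/1) × 1.40 = 1.160 atm
P(gaseous products) = (1+1)/1 × 1.40 = 2.800 atm
P_total at 394 °C = 1.160 + 2.800 = 3.960 atm
Scaling to 489 K: P = 3.960 × 489/667.15 = 2.903 atm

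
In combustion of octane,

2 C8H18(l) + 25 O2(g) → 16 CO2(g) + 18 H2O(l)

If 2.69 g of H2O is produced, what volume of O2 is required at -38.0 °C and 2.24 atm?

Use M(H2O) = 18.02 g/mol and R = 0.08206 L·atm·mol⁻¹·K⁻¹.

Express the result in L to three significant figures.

1.79 L

n(H2O) = 2.690 / 18.02 = 0.1493 mol
n(O2) = (25/18) × 0.1493 = 0.2074 mol
V = nRT/P = 0.2074 × 0.08206 × 235.15 / 2.24 = 1.787 L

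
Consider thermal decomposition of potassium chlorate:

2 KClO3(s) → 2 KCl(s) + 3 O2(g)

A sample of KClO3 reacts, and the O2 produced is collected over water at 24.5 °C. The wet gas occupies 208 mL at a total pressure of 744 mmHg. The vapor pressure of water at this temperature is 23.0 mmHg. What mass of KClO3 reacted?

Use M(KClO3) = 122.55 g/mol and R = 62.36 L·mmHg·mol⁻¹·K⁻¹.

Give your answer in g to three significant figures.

0.660 g

P(O2) = 744 − 23.0 = 721.0 mmHg
n(O2) = PV/RT = (721.0 × 0.2080) / (62.36 × 297.65) = 0.008080 mol
n(KClO3) = (2/3) × 0.008080 = 0.005387 mol
m(KClO3) = 0.005387 × 122.55 = 0.6602 g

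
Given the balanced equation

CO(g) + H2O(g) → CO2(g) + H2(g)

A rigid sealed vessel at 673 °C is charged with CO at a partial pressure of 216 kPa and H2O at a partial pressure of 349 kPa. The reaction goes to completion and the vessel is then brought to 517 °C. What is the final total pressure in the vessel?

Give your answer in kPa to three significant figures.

472 kPa

At constant V, partial pressures at 673 °C are proportional to moles, so apply stoichiometry directly to pressures.
P(H2O) required for 216 kPa of CO = (1/1) × 216 = 216.0 kPa; available 349 kPa, so CO is limiting.
P(H2O) remaining = 349 − (1/1) × 216 = 133.0 kPa
P(gaseous products) = (1+1)/1 × 216 = 432.0 kPa
P_total at 673 °C = 133.0 + 432.0 = 565.0 kPa
Scaling to 517 °C: P = 565.0 × 790.15/946.15 = 471.8 kPa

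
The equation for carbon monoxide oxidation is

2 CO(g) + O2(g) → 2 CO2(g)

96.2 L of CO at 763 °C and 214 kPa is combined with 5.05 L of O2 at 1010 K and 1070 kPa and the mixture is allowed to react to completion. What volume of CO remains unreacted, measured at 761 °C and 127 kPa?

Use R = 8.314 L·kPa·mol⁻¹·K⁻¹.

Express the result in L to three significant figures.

74.7 L

n(CO) = PV/RT = (214 × 96.2) / (8.314 × 1036.15) = 2.390 mol
n(O2) = PV/RT = (1070 × 5.05) / (8.314 × 1010) = 0.6435 mol
For 2.390 mol CO, stoichiometry requires (1/2) × 2.390 = 1.195 mol O2; 0.6435 mol is available, so O2 is limiting.
n(CO) consumed = (2/1) × 0.6435 = 1.287 mol; remaining = 2.390 − 1.287 = 1.103 mol
V(CO) = nRT/P = 1.103 × 8.314 × 1034.15 / 127 = 74.67 L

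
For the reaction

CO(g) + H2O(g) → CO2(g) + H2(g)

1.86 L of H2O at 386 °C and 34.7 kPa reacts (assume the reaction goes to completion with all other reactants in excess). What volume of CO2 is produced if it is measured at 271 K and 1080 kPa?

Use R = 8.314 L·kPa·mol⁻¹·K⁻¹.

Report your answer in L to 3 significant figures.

n(H2O) = PV/RT = (34.7 × 1.86) / (8.314 × 659.15) = 0.01178 mol
n(CO2) = (1/1) × 0.01178 = 0.01178 mol
V = nRT/P = 0.01178 × 8.314 × 271 / 1080 = 0.02458 L

0.0246 L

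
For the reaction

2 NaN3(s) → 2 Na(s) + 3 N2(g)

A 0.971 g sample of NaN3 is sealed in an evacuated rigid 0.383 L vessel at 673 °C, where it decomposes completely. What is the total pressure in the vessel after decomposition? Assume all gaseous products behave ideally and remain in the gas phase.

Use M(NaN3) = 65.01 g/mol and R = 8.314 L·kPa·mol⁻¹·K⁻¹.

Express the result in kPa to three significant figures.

460 kPa

n(NaN3) = 0.971 / 65.01 = 0.01494 mol
n(gas produced) = (3/2) × 0.01494 = 0.02241 mol
P = nRT/V = 0.02241 × 8.314 × 946.15 / 0.383 = 460.3 kPa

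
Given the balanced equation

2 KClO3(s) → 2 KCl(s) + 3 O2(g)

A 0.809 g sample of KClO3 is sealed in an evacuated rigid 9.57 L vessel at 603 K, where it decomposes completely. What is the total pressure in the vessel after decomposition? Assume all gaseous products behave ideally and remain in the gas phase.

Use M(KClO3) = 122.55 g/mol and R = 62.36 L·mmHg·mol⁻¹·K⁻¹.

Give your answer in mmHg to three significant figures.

n(KClO3) = 0.809 / 122.55 = 0.006601 mol
n(gas produced) = (3/2) × 0.006601 = 0.009902 mol
P = nRT/V = 0.009902 × 62.36 × 603 / 9.57 = 38.91 mmHg

38.9 mmHg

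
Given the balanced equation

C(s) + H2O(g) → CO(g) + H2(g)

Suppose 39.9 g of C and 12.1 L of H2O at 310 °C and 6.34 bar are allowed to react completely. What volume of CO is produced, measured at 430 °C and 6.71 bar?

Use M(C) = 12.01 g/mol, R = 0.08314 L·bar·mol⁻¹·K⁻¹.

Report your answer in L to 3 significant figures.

13.8 L

n(C) = 39.9 / 12.01 = 3.322 mol
n(H2O) = PV/RT = (6.34 × 12.1) / (0.08314 × 583.15) = 1.582 mol
For 3.322 mol C, stoichiometry requires (1/1) × 3.322 = 3.322 mol H2O; 1.582 mol is available, so H2O is limiting.
n(CO) = (1/1) × 1.582 = 1.582 mol
V(CO) = nRT/P = 1.582 × 0.08314 × 703.15 / 6.71 = 13.78 L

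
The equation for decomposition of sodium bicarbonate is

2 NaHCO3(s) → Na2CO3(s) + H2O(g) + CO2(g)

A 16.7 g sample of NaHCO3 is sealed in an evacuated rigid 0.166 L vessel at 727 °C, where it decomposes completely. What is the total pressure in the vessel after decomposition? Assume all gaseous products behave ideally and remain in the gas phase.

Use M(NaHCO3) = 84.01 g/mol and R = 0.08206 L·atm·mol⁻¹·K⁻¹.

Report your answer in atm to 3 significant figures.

n(NaHCO3) = 16.7 / 84.01 = 0.1988 mol
n(gas produced) = (2/2) × 0.1988 = 0.1988 mol
P = nRT/V = 0.1988 × 0.08206 × 1000.15 / 0.166 = 98.29 atm

98.3 atm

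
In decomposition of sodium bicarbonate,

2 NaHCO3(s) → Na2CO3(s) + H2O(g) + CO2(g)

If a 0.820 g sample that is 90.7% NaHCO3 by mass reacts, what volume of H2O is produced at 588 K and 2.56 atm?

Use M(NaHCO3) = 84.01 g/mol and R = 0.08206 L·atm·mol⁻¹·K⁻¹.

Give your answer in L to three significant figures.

mass of NaHCO3 = 0.820 × 90.7/100 = 0.7437 g
n(NaHCO3) = 0.7437 / 84.01 = 0.008853 mol
n(H2O) = (1/2) × 0.008853 = 0.004426 mol
V = nRT/P = 0.004426 × 0.08206 × 588 / 2.56 = 0.08342 L

0.0834 L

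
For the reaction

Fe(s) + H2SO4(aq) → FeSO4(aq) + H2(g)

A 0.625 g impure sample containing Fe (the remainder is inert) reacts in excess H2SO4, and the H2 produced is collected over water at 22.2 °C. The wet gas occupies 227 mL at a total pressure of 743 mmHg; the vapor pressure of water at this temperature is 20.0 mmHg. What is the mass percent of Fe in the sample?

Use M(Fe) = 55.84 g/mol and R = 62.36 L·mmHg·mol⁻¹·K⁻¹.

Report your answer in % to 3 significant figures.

79.6 %

P(H2) = 743 − 20.0 = 723.0 mmHg
n(H2) = PV/RT = (723.0 × 0.2270) / (62.36 × 295.35) = 0.008911 mol
n(Fe) = (1/1) × 0.008911 = 0.008911 mol
m(Fe) = 0.008911 × 55.84 = 0.4976 g
%Fe = 0.4976 / 0.625 × 100 = 79.62%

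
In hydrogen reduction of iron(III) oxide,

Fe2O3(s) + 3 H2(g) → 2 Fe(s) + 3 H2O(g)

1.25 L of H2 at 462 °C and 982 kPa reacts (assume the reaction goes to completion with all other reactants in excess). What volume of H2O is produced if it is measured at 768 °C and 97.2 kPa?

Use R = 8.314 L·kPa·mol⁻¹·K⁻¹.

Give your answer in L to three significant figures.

17.9 L

n(H2) = PV/RT = (982 × 1.25) / (8.314 × 735.15) = 0.2008 mol
n(H2O) = (3/3) × 0.2008 = 0.2008 mol
V = nRT/P = 0.2008 × 8.314 × 1041.15 / 97.2 = 17.88 L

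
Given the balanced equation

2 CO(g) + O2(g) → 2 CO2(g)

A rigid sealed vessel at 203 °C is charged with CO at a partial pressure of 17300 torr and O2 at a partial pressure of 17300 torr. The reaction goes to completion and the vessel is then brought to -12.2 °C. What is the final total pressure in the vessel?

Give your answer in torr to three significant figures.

At constant V, partial pressures at 203 °C are proportional to moles, so apply stoichiometry directly to pressures.
P(O2) required for 17300 torr of CO = (1/2) × 17300 = 8650 torr; available 17300 torr, so CO is limiting.
P(O2) remaining = 17300 − (1/2) × 17300 = 8650 torr
P(gaseous products) = (2)/2 × 17300 = 17300 torr
P_total at 203 °C = 8650 + 17300 = 25950 torr
Scaling to -12.2 °C: P = 25950 × 260.95/476.15 = 14220 torr

14200 torr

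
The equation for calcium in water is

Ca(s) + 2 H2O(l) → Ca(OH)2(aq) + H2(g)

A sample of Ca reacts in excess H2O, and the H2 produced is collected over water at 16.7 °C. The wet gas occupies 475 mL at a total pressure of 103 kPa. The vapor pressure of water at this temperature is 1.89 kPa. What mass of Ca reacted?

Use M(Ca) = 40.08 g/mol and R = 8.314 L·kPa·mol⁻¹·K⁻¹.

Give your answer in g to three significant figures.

0.799 g

P(H2) = 103 − 1.89 = 101.1 kPa
n(H2) = PV/RT = (101.1 × 0.4750) / (8.314 × 289.85) = 0.01993 mol
n(Ca) = (1/1) × 0.01993 = 0.01993 mol
m(Ca) = 0.01993 × 40.08 = 0.7988 g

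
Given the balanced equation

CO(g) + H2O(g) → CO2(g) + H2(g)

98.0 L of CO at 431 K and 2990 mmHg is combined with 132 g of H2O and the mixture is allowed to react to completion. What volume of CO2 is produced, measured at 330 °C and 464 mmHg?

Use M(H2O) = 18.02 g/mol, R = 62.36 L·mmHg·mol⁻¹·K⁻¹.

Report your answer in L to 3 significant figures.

594 L

n(CO) = PV/RT = (2990 × 98.0) / (62.36 × 431) = 10.90 mol
n(H2O) = 132 / 18.02 = 7.325 mol
For 10.90 mol CO, stoichiometry requires (1/1) × 10.90 = 10.90 mol H2O; 7.325 mol is available, so H2O is limiting.
n(CO2) = (1/1) × 7.325 = 7.325 mol
V(CO2) = nRT/P = 7.325 × 62.36 × 603.15 / 464 = 593.8 L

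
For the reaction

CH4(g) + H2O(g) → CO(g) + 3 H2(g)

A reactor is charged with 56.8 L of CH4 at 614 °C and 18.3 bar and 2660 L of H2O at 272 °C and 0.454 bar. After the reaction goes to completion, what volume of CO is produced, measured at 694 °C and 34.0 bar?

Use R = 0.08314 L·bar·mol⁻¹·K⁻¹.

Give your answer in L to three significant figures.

n(CH4) = PV/RT = (18.3 × 56.8) / (0.08314 × 887.15) = 14.09 mol
n(H2O) = PV/RT = (0.454 × 2660) / (0.08314 × 545.15) = 26.64 mol
For 14.09 mol CH4, stoichiometry requires (1/1) × 14.09 = 14.09 mol H2O; 26.64 mol is available, so CH4 is limiting.
n(CO) = (1/1) × 14.09 = 14.09 mol
V(CO) = nRT/P = 14.09 × 0.08314 × 967.15 / 34.0 = 33.32 L

33.3 L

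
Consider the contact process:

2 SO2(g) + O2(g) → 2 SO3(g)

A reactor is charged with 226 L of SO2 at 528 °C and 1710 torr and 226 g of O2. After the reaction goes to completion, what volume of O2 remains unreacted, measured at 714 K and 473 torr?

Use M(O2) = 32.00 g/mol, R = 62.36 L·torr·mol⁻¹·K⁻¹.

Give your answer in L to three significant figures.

301 L

n(SO2) = PV/RT = (1710 × 226) / (62.36 × 801.15) = 7.735 mol
n(O2) = 226 / 32.00 = 7.062 mol
For 7.735 mol SO2, stoichiometry requires (1/2) × 7.735 = 3.868 mol O2; 7.062 mol is available, so SO2 is limiting.
n(O2) consumed = (1/2) × 7.735 = 3.868 mol; remaining = 7.062 − 3.868 = 3.194 mol
V(O2) = nRT/P = 3.194 × 62.36 × 714 / 473 = 300.7 L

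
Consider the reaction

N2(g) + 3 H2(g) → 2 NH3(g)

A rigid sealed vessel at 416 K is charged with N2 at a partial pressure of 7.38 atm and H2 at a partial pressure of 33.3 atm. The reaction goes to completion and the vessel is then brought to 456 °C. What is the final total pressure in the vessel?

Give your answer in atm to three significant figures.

45.4 atm

At constant V, partial pressures at 416 K are proportional to moles, so apply stoichiometry directly to pressures.
P(H2) required for 7.38 atm of N2 = (3/1) × 7.38 = 22.14 atm; available 33.3 atm, so N2 is limiting.
P(H2) remaining = 33.3 − (3/1) × 7.38 = 11.16 atm
P(gaseous products) = (2)/1 × 7.38 = 14.76 atm
P_total at 416 K = 11.16 + 14.76 = 25.92 atm
Scaling to 456 °C: P = 25.92 × 729.15/416 = 45.43 atm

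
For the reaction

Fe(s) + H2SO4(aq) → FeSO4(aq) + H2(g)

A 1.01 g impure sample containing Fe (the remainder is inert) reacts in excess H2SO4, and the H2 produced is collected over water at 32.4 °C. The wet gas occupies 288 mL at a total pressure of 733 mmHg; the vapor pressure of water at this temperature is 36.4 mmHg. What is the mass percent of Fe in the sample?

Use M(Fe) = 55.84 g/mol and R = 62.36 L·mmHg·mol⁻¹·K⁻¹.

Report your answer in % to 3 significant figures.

58.2 %

P(H2) = 733 − 36.4 = 696.6 mmHg
n(H2) = PV/RT = (696.6 × 0.2880) / (62.36 × 305.55) = 0.01053 mol
n(Fe) = (1/1) × 0.01053 = 0.01053 mol
m(Fe) = 0.01053 × 55.84 = 0.5880 g
%Fe = 0.5880 / 1.01 × 100 = 58.22%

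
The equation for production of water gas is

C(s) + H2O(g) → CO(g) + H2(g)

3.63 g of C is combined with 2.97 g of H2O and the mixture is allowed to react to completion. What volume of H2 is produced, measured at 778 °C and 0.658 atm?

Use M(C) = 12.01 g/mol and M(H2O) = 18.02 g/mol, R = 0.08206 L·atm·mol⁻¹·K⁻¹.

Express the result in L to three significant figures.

21.6 L

n(C) = 3.63 / 12.01 = 0.3022 mol
n(H2O) = 2.97 / 18.02 = 0.1648 mol
For 0.3022 mol C, stoichiometry requires (1/1) × 0.3022 = 0.3022 mol H2O; 0.1648 mol is available, so H2O is limiting.
n(H2) = (1/1) × 0.1648 = 0.1648 mol
V(H2) = nRT/P = 0.1648 × 0.08206 × 1051.15 / 0.658 = 21.60 L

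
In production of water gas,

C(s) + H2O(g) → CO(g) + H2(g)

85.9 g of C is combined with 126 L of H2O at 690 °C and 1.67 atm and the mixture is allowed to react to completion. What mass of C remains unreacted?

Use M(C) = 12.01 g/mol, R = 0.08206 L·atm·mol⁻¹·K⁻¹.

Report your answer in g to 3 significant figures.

n(C) = 85.9 / 12.01 = 7.152 mol
n(H2O) = PV/RT = (1.67 × 126) / (0.08206 × 963.15) = 2.662 mol
For 7.152 mol C, stoichiometry requires (1/1) × 7.152 = 7.152 mol H2O; 2.662 mol is available, so H2O is limiting.
n(C) consumed = (1/1) × 2.662 = 2.662 mol; remaining = 7.152 − 2.662 = 4.490 mol
m(C) = 4.490 × 12.01 = 53.92 g

53.9 g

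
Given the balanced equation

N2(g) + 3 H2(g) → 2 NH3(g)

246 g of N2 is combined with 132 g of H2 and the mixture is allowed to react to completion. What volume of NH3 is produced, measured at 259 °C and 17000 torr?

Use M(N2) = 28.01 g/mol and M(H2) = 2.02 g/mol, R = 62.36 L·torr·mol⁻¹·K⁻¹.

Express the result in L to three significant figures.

n(N2) = 246 / 28.01 = 8.783 mol
n(H2) = 132 / 2.02 = 65.35 mol
For 8.783 mol N2, stoichiometry requires (3/1) × 8.783 = 26.35 mol H2; 65.35 mol is available, so N2 is limiting.
n(NH3) = (2/1) × 8.783 = 17.57 mol
V(NH3) = nRT/P = 17.57 × 62.36 × 532.15 / 17000 = 34.30 L

34.3 L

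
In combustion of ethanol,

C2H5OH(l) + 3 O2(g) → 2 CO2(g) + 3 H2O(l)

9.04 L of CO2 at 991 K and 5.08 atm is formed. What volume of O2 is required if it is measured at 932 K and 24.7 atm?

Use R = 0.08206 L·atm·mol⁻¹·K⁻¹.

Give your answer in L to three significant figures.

2.62 L

n(CO2) = PV/RT = (5.08 × 9.04) / (0.08206 × 991) = 0.5647 mol
n(O2) = (3/2) × 0.5647 = 0.8470 mol
V = nRT/P = 0.8470 × 0.08206 × 932 / 24.7 = 2.623 L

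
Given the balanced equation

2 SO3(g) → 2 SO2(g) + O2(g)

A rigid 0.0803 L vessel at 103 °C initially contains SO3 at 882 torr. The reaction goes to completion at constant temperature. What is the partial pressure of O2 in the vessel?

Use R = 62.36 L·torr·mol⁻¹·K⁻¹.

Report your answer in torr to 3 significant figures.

n(SO3)₀ = PV/RT = (882 × 0.0803) / (62.36 × 376.15) = 0.003019 mol
n(O2) = (1/2) × 0.003019 = 0.001509 mol
P(O2) = nRT/V = 0.001509 × 62.36 × 376.15 / 0.0803 = 440.8 torr

441 torr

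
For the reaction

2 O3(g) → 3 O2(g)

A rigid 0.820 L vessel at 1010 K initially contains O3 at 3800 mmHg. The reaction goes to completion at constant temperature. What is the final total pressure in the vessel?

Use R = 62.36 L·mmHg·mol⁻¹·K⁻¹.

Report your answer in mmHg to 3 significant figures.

Since T and V are fixed, P_final/P_initial = n_final/n_initial = 3/2.
P_final = (3/2) × 3800 = 5700 mmHg

5700 mmHg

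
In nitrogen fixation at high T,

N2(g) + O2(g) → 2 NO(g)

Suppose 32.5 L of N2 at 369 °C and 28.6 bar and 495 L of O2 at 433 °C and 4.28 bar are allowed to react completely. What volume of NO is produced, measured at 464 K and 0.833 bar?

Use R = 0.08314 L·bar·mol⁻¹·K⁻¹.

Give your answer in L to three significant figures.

n(N2) = PV/RT = (28.6 × 32.5) / (0.08314 × 642.15) = 17.41 mol
n(O2) = PV/RT = (4.28 × 495) / (0.08314 × 706.15) = 36.09 mol
For 17.41 mol N2, stoichiometry requires (1/1) × 17.41 = 17.41 mol O2; 36.09 mol is available, so N2 is limiting.
n(NO) = (2/1) × 17.41 = 34.82 mol
V(NO) = nRT/P = 34.82 × 0.08314 × 464 / 0.833 = 1613 L

1610 L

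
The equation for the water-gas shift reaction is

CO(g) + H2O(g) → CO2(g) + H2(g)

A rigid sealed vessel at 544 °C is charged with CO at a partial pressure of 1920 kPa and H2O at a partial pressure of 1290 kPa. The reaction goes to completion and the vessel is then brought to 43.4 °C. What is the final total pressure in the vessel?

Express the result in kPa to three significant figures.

At constant V, partial pressures at 544 °C are proportional to moles, so apply stoichiometry directly to pressures.
P(H2O) required for 1920 kPa of CO = (1/1) × 1920 = 1920 kPa; available 1290 kPa, so H2O is limiting.
P(CO) remaining = 1920 − (1/1) × 1290 = 630.0 kPa
P(gaseous products) = (1+1)/1 × 1290 = 2580 kPa
P_total at 544 °C = 630.0 + 2580 = 3210 kPa
Scaling to 43.4 °C: P = 3210 × 316.55/817.15 = 1243 kPa

1240 kPa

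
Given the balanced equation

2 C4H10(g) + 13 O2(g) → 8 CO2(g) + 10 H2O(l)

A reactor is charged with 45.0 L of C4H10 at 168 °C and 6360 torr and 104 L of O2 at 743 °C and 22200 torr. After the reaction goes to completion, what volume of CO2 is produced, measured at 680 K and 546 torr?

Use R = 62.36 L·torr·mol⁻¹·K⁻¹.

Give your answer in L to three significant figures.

1740 L

n(C4H10) = PV/RT = (6360 × 45.0) / (62.36 × 441.15) = 10.40 mol
n(O2) = PV/RT = (22200 × 104) / (62.36 × 1016.15) = 36.44 mol
For 10.40 mol C4H10, stoichiometry requires (13/2) × 10.40 = 67.60 mol O2; 36.44 mol is available, so O2 is limiting.
n(CO2) = (8/13) × 36.44 = 22.42 mol
V(CO2) = nRT/P = 22.42 × 62.36 × 680 / 546 = 1741 L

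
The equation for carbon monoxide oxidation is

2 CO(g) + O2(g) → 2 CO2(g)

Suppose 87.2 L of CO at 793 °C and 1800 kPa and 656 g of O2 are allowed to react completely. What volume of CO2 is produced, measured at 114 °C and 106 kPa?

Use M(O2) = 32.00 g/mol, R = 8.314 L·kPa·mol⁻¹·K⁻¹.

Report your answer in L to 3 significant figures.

n(CO) = PV/RT = (1800 × 87.2) / (8.314 × 1066.15) = 17.71 mol
n(O2) = 656 / 32.00 = 20.50 mol
For 17.71 mol CO, stoichiometry requires (1/2) × 17.71 = 8.855 mol O2; 20.50 mol is available, so CO is limiting.
n(CO2) = (2/2) × 17.71 = 17.71 mol
V(CO2) = nRT/P = 17.71 × 8.314 × 387.15 / 106 = 537.8 L

538 L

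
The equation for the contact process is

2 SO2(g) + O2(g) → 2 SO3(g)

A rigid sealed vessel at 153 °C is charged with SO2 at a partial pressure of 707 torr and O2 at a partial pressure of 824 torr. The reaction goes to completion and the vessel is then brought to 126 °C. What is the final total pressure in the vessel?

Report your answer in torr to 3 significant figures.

At constant V, partial pressures at 153 °C are proportional to moles, so apply stoichiometry directly to pressures.
P(O2) required for 707 torr of SO2 = (1/2) × 707 = 353.5 torr; available 824 torr, so SO2 is limiting.
P(O2) remaining = 824 − (1/2) × 707 = 470.5 torr
P(gaseous products) = (2)/2 × 707 = 707.0 torr
P_total at 153 °C = 470.5 + 707.0 = 1178 torr
Scaling to 126 °C: P = 1178 × 399.15/426.15 = 1103 torr

1100 torr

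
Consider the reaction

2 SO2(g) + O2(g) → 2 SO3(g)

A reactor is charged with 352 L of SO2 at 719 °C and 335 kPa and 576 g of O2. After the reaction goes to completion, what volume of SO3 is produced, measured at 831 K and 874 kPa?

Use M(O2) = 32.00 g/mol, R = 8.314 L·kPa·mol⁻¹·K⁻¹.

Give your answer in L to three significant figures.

n(SO2) = PV/RT = (335 × 352) / (8.314 × 992.15) = 14.30 mol
n(O2) = 576 / 32.00 = 18.00 mol
For 14.30 mol SO2, stoichiometry requires (1/2) × 14.30 = 7.150 mol O2; 18.00 mol is available, so SO2 is limiting.
n(SO3) = (2/2) × 14.30 = 14.30 mol
V(SO3) = nRT/P = 14.30 × 8.314 × 831 / 874 = 113.0 L

113 L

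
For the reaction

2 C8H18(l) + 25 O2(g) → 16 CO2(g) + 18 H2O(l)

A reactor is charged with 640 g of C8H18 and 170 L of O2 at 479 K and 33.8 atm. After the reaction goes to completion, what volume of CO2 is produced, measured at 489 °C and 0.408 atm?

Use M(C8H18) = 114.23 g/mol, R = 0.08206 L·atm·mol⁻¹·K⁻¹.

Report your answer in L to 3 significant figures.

6870 L

n(C8H18) = 640 / 114.23 = 5.603 mol
n(O2) = PV/RT = (33.8 × 170) / (0.08206 × 479) = 146.2 mol
For 5.603 mol C8H18, stoichiometry requires (25/2) × 5.603 = 70.04 mol O2; 146.2 mol is available, so C8H18 is limiting.
n(CO2) = (16/2) × 5.603 = 44.82 mol
V(CO2) = nRT/P = 44.82 × 0.08206 × 762.15 / 0.408 = 6870 L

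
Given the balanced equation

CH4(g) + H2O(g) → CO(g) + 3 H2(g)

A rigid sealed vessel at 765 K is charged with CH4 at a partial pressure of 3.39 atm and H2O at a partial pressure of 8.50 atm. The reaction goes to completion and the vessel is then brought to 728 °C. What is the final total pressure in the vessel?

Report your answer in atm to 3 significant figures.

24.4 atm

With V and T fixed, P_i ∝ n_i, so the mole ratios apply directly to partial pressures at 765 K.
P(H2O) required for 3.39 atm of CH4 = (1/1) × 3.39 = 3.390 atm; available 8.50 atm, so CH4 is limiting.
P(H2O) remaining = 8.50 − (1/1) × 3.39 = 5.110 atm
P(gaseous products) = (1+3)/1 × 3.39 = 13.56 atm
P_total at 765 K = 5.110 + 13.56 = 18.67 atm
Scaling to 728 °C: P = 18.67 × 1001.15/765 = 24.43 atm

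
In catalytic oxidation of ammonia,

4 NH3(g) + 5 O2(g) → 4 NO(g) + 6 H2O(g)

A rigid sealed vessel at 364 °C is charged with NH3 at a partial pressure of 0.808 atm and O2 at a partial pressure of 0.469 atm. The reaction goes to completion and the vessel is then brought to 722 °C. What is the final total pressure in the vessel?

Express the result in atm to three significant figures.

2.14 atm

Because the vessel is rigid and T is held at 364 °C, work the stoichiometry in partial pressures (P_i = n_iRT/V).
P(O2) required for 0.808 atm of NH3 = (5/4) × 0.808 = 1.010 atm; available 0.469 atm, so O2 is limiting.
P(NH3) remaining = 0.808 − (4/5) × 0.469 = 0.4328 atm
P(gaseous products) = (4+6)/5 × 0.469 = 0.9380 atm
P_total at 364 °C = 0.4328 + 0.9380 = 1.371 atm
Scaling to 722 °C: P = 1.371 × 995.15/637.15 = 2.141 atm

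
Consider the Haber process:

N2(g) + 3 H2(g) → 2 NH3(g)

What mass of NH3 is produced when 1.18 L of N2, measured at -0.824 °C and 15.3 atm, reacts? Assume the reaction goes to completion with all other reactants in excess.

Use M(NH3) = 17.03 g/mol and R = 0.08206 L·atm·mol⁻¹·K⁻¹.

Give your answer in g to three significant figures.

27.5 g

n(N2) = PV/RT = (15.3 × 1.18) / (0.08206 × 272.326) = 0.8079 mol
n(NH3) = (2/1) × 0.8079 = 1.616 mol
m(NH3) = 1.616 × 17.03 = 27.52 g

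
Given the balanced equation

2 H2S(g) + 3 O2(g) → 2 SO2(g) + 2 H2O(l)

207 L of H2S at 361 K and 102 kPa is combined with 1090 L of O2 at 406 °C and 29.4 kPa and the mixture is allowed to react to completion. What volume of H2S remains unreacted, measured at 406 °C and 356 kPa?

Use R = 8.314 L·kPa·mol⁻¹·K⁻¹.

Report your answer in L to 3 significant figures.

n(H2S) = PV/RT = (102 × 207) / (8.314 × 361) = 7.035 mol
n(O2) = PV/RT = (29.4 × 1090) / (8.314 × 679.15) = 5.675 mol
For 7.035 mol H2S, stoichiometry requires (3/2) × 7.035 = 10.55 mol O2; 5.675 mol is available, so O2 is limiting.
n(H2S) consumed = (2/3) × 5.675 = 3.783 mol; remaining = 7.035 − 3.783 = 3.252 mol
V(H2S) = nRT/P = 3.252 × 8.314 × 679.15 / 356 = 51.58 L

51.6 L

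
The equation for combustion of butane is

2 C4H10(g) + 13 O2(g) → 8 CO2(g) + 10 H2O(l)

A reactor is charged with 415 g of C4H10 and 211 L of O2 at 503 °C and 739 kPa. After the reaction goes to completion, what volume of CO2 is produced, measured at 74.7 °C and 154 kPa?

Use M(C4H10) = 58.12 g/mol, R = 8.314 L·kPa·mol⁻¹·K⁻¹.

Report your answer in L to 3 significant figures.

279 L

n(C4H10) = 415 / 58.12 = 7.140 mol
n(O2) = PV/RT = (739 × 211) / (8.314 × 776.15) = 24.16 mol
For 7.140 mol C4H10, stoichiometry requires (13/2) × 7.140 = 46.41 mol O2; 24.16 mol is available, so O2 is limiting.
n(CO2) = (8/13) × 24.16 = 14.87 mol
V(CO2) = nRT/P = 14.87 × 8.314 × 347.85 / 154 = 279.2 L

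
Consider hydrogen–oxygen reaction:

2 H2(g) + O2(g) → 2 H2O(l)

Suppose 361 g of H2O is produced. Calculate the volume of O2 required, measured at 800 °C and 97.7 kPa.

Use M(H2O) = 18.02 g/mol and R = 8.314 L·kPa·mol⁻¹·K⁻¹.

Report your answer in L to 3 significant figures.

915 L

n(H2O) = 361.0 / 18.02 = 20.03 mol
n(O2) = (1/2) × 20.03 = 10.02 mol
V = nRT/P = 10.02 × 8.314 × 1073.15 / 97.7 = 915.0 L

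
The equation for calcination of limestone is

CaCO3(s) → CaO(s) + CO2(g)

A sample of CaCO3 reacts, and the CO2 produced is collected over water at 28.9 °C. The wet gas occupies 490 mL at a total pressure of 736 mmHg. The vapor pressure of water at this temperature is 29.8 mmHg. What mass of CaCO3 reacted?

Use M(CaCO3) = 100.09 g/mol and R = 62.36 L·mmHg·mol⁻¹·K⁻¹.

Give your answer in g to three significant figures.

1.84 g

P(CO2) = 736 − 29.8 = 706.2 mmHg
n(CO2) = PV/RT = (706.2 × 0.4900) / (62.36 × 302.05) = 0.01837 mol
n(CaCO3) = (1/1) × 0.01837 = 0.01837 mol
m(CaCO3) = 0.01837 × 100.09 = 1.839 g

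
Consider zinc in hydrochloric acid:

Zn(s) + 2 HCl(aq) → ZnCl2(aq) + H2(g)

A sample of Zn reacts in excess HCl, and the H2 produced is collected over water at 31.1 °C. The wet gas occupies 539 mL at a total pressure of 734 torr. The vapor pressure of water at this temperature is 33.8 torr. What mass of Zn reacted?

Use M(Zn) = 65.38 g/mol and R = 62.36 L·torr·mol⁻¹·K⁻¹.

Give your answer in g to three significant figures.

P(H2) = 734 − 33.8 = 700.2 torr
n(H2) = PV/RT = (700.2 × 0.5390) / (62.36 × 304.25) = 0.01989 mol
n(Zn) = (1/1) × 0.01989 = 0.01989 mol
m(Zn) = 0.01989 × 65.38 = 1.300 g

1.30 g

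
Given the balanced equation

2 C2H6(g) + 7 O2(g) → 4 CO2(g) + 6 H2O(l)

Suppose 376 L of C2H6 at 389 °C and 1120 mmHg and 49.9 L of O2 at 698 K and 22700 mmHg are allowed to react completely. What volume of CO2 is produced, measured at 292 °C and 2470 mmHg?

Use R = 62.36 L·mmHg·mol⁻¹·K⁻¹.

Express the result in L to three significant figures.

n(C2H6) = PV/RT = (1120 × 376) / (62.36 × 662.15) = 10.20 mol
n(O2) = PV/RT = (22700 × 49.9) / (62.36 × 698) = 26.02 mol
For 10.20 mol C2H6, stoichiometry requires (7/2) × 10.20 = 35.70 mol O2; 26.02 mol is available, so O2 is limiting.
n(CO2) = (4/7) × 26.02 = 14.87 mol
V(CO2) = nRT/P = 14.87 × 62.36 × 565.15 / 2470 = 212.2 L

212 L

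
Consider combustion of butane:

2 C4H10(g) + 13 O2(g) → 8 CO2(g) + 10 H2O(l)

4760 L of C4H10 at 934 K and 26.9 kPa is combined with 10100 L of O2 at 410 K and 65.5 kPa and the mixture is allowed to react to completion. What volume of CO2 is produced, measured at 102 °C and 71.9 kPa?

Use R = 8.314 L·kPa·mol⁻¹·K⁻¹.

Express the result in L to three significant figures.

n(C4H10) = PV/RT = (26.9 × 4760) / (8.314 × 934) = 16.49 mol
n(O2) = PV/RT = (65.5 × 10100) / (8.314 × 410) = 194.1 mol
For 16.49 mol C4H10, stoichiometry requires (13/2) × 16.49 = 107.2 mol O2; 194.1 mol is available, so C4H10 is limiting.
n(CO2) = (8/2) × 16.49 = 65.96 mol
V(CO2) = nRT/P = 65.96 × 8.314 × 375.15 / 71.9 = 2861 L

2860 L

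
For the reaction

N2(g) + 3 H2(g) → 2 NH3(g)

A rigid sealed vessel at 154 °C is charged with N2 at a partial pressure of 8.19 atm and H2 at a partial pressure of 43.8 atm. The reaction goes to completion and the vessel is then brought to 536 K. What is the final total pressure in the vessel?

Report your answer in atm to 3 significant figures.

44.7 atm

Because the vessel is rigid and T is held at 154 °C, work the stoichiometry in partial pressures (P_i = n_iRT/V).
P(H2) required for 8.19 atm of N2 = (3/1) × 8.19 = 24.57 atm; available 43.8 atm, so N2 is limiting.
P(H2) remaining = 43.8 − (3/1) × 8.19 = 19.23 atm
P(gaseous products) = (2)/1 × 8.19 = 16.38 atm
P_total at 154 °C = 19.23 + 16.38 = 35.61 atm
Scaling to 536 K: P = 35.61 × 536/427.15 = 44.68 atm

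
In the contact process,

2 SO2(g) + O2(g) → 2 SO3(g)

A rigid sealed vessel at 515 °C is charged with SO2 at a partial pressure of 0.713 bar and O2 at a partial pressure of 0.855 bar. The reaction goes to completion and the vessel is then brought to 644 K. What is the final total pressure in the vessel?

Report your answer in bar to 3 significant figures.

0.990 bar

At constant V, partial pressures at 515 °C are proportional to moles, so apply stoichiometry directly to pressures.
P(O2) required for 0.713 bar of SO2 = (1/2) × 0.713 = 0.3565 bar; available 0.855 bar, so SO2 is limiting.
P(O2) remaining = 0.855 − (1/2) × 0.713 = 0.4985 bar
P(gaseous products) = (2)/2 × 0.713 = 0.7130 bar
P_total at 515 °C = 0.4985 + 0.7130 = 1.212 bar
Scaling to 644 K: P = 1.212 × 644/788.15 = 0.9903 bar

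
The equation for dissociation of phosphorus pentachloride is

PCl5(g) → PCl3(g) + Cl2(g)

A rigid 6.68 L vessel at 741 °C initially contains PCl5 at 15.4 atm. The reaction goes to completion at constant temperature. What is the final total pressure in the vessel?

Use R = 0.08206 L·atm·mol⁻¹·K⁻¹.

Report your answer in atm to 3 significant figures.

Rigid vessel, constant T ⇒ P scales with total gas moles (1 → 2).
P_final = (2/1) × 15.4 = 30.80 atm

30.8 atm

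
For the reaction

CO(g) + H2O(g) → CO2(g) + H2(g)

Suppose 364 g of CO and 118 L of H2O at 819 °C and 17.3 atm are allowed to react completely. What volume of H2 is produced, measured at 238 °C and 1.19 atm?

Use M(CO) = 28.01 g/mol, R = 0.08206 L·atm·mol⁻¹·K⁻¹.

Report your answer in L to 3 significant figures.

458 L

n(CO) = 364 / 28.01 = 13.00 mol
n(H2O) = PV/RT = (17.3 × 118) / (0.08206 × 1092.15) = 22.78 mol
For 13.00 mol CO, stoichiometry requires (1/1) × 13.00 = 13.00 mol H2O; 22.78 mol is available, so CO is limiting.
n(H2) = (1/1) × 13.00 = 13.00 mol
V(H2) = nRT/P = 13.00 × 0.08206 × 511.15 / 1.19 = 458.2 L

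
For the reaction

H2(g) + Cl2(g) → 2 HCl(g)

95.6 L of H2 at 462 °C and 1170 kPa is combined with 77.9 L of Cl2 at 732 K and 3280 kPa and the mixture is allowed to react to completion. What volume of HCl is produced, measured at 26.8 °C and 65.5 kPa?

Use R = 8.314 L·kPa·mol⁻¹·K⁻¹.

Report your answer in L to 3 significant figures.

1390 L

n(H2) = PV/RT = (1170 × 95.6) / (8.314 × 735.15) = 18.30 mol
n(Cl2) = PV/RT = (3280 × 77.9) / (8.314 × 732) = 41.98 mol
For 18.30 mol H2, stoichiometry requires (1/1) × 18.30 = 18.30 mol Cl2; 41.98 mol is available, so H2 is limiting.
n(HCl) = (2/1) × 18.30 = 36.60 mol
V(HCl) = nRT/P = 36.60 × 8.314 × 299.95 / 65.5 = 1393 L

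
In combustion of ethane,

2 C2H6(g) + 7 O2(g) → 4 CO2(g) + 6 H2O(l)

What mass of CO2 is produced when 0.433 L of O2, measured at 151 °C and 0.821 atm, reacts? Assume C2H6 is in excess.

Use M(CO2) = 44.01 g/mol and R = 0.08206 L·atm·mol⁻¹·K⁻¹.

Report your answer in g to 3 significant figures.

0.257 g

n(O2) = PV/RT = (0.821 × 0.433) / (0.08206 × 424.15) = 0.01021 mol
n(CO2) = (4/7) × 0.01021 = 0.005834 mol
m(CO2) = 0.005834 × 44.01 = 0.2568 g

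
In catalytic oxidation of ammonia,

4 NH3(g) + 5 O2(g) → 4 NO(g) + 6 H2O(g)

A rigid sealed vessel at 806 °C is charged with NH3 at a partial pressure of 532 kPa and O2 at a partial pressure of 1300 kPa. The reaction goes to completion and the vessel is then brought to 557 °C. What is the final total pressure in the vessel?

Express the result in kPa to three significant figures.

1510 kPa

Because the vessel is rigid and T is held at 806 °C, work the stoichiometry in partial pressures (P_i = n_iRT/V).
P(O2) required for 532 kPa of NH3 = (5/4) × 532 = 665.0 kPa; available 1300 kPa, so NH3 is limiting.
P(O2) remaining = 1300 − (5/4) × 532 = 635.0 kPa
P(gaseous products) = (4+6)/4 × 532 = 1330 kPa
P_total at 806 °C = 635.0 + 1330 = 1965 kPa
Scaling to 557 °C: P = 1965 × 830.15/1079.15 = 1512 kPa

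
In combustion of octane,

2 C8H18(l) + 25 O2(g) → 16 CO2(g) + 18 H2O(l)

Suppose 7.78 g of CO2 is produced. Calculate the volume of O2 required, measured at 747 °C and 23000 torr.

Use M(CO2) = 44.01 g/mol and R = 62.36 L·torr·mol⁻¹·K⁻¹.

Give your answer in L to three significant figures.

0.764 L

n(CO2) = 7.780 / 44.01 = 0.1768 mol
n(O2) = (25/16) × 0.1768 = 0.2762 mol
V = nRT/P = 0.2762 × 62.36 × 1020.15 / 23000 = 0.7640 L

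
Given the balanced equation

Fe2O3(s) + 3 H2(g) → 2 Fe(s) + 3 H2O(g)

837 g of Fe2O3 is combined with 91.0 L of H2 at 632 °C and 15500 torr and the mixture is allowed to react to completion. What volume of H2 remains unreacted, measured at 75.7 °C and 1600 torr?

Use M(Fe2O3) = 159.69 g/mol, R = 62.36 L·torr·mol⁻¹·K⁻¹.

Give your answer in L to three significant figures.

126 L

n(Fe2O3) = 837 / 159.69 = 5.241 mol
n(H2) = PV/RT = (15500 × 91.0) / (62.36 × 905.15) = 24.99 mol
For 5.241 mol Fe2O3, stoichiometry requires (3/1) × 5.241 = 15.72 mol H2; 24.99 mol is available, so Fe2O3 is limiting.
n(H2) consumed = (3/1) × 5.241 = 15.72 mol; remaining = 24.99 − 15.72 = 9.270 mol
V(H2) = nRT/P = 9.270 × 62.36 × 348.85 / 1600 = 126.0 L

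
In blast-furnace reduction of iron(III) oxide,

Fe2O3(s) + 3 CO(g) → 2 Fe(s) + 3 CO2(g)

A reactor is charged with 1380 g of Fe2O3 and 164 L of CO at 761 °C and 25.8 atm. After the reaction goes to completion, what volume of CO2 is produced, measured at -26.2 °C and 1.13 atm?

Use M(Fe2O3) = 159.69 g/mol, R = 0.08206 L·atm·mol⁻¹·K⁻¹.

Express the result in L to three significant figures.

n(Fe2O3) = 1380 / 159.69 = 8.642 mol
n(CO) = PV/RT = (25.8 × 164) / (0.08206 × 1034.15) = 49.86 mol
For 8.642 mol Fe2O3, stoichiometry requires (3/1) × 8.642 = 25.93 mol CO; 49.86 mol is available, so Fe2O3 is limiting.
n(CO2) = (3/1) × 8.642 = 25.93 mol
V(CO2) = nRT/P = 25.93 × 0.08206 × 246.95 / 1.13 = 465.0 L

465 L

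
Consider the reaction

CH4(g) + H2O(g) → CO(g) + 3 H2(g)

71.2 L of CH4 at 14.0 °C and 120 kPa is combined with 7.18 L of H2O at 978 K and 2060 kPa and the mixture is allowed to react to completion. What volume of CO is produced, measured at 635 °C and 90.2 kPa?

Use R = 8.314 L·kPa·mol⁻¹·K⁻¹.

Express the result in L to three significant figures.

152 L

n(CH4) = PV/RT = (120 × 71.2) / (8.314 × 287.15) = 3.579 mol
n(H2O) = PV/RT = (2060 × 7.18) / (8.314 × 978) = 1.819 mol
For 3.579 mol CH4, stoichiometry requires (1/1) × 3.579 = 3.579 mol H2O; 1.819 mol is available, so H2O is limiting.
n(CO) = (1/1) × 1.819 = 1.819 mol
V(CO) = nRT/P = 1.819 × 8.314 × 908.15 / 90.2 = 152.3 L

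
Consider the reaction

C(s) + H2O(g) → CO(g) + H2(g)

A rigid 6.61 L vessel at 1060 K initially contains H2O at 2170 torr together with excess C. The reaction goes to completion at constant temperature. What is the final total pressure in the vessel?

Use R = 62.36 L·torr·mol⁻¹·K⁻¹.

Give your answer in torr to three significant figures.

4340 torr

Rigid vessel, constant T ⇒ P scales with total gas moles (1 → 2).
P_final = (2/1) × 2170 = 4340 torr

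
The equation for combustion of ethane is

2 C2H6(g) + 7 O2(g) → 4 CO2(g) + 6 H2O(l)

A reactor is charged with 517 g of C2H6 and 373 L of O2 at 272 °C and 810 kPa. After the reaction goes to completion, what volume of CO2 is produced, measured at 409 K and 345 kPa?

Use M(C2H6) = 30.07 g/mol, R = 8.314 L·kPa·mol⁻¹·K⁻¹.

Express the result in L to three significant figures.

339 L

n(C2H6) = 517 / 30.07 = 17.19 mol
n(O2) = PV/RT = (810 × 373) / (8.314 × 545.15) = 66.66 mol
For 17.19 mol C2H6, stoichiometry requires (7/2) × 17.19 = 60.17 mol O2; 66.66 mol is available, so C2H6 is limiting.
n(CO2) = (4/2) × 17.19 = 34.38 mol
V(CO2) = nRT/P = 34.38 × 8.314 × 409 / 345 = 338.9 L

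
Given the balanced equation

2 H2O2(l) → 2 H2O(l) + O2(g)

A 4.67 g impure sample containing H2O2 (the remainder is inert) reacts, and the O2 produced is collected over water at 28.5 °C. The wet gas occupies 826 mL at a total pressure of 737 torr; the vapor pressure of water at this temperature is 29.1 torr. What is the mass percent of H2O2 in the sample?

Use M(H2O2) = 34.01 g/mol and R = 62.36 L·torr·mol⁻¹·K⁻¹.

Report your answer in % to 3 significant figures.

P(O2) = 737 − 29.1 = 707.9 torr
n(O2) = PV/RT = (707.9 × 0.8260) / (62.36 × 301.65) = 0.03108 mol
n(H2O2) = (2/1) × 0.03108 = 0.06216 mol
m(H2O2) = 0.06216 × 34.01 = 2.114 g
%H2O2 = 2.114 / 4.67 × 100 = 45.27%

45.3 %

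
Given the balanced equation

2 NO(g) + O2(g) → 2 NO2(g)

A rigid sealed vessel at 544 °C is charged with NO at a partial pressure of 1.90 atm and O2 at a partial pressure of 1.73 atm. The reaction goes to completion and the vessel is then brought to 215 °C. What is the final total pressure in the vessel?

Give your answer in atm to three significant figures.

At constant V, partial pressures at 544 °C are proportional to moles, so apply stoichiometry directly to pressures.
P(O2) required for 1.90 atm of NO = (1/2) × 1.90 = 0.9500 atm; available 1.73 atm, so NO is limiting.
P(O2) remaining = 1.73 − (1/2) × 1.90 = 0.7800 atm
P(gaseous products) = (2)/2 × 1.90 = 1.900 atm
P_total at 544 °C = 0.7800 + 1.900 = 2.680 atm
Scaling to 215 °C: P = 2.680 × 488.15/817.15 = 1.601 atm

1.60 atm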